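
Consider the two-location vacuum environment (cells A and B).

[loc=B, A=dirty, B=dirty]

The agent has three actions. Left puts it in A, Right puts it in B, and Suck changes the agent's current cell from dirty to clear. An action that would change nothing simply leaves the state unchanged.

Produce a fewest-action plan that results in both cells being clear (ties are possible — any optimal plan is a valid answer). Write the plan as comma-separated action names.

[1] after Suck: (B; A:dirty, B:clear)
[2] after Left: (A; A:dirty, B:clear)
[3] after Suck: (A; A:clear, B:clear)
min 3: Suck B + move + Suck A

Suck, Left, Suck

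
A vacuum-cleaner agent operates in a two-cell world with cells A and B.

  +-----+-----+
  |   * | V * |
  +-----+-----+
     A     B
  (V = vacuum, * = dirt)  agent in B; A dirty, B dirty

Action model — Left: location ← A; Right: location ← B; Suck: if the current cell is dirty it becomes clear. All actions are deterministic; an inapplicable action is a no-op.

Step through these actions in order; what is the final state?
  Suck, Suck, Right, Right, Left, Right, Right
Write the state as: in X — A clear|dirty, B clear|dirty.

in B — A dirty, B clear

t=1 Suck ⇒ in B — A dirty, B clear
t=2 Suck ⇒ in B — A dirty, B clear
t=3 Right ⇒ in B — A dirty, B clear
t=4 Right ⇒ in B — A dirty, B clear
t=5 Left ⇒ in A — A dirty, B clear
t=6 Right ⇒ in B — A dirty, B clear
t=7 Right ⇒ in B — A dirty, B clear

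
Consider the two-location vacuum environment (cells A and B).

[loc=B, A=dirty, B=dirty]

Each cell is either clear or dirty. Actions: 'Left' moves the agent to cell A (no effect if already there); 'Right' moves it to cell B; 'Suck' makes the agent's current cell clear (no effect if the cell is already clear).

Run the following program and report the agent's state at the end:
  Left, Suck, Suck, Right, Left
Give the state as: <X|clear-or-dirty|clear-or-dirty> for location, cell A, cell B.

<A|clear|dirty>

[1] after Left: <A|dirty|dirty>
[2] after Suck: <A|clear|dirty>
[3] after Suck: <A|clear|dirty>
[4] after Right: <B|clear|dirty>
[5] after Left: <A|clear|dirty>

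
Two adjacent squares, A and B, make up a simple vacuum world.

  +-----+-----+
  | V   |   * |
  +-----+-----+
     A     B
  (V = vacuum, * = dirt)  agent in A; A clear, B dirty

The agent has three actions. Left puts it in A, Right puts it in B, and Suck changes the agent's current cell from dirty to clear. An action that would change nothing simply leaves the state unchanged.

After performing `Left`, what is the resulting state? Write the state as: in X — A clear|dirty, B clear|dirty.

start: in A — A clear, B dirty
[1] after Left: in A — A clear, B dirty

in A — A clear, B dirty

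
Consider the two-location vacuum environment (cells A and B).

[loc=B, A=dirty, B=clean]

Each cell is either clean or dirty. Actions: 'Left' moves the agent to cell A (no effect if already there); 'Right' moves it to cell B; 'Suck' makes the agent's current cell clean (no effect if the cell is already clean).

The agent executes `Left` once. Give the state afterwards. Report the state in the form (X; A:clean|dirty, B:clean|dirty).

(A; A:dirty, B:clean)

start: (B; A:dirty, B:clean)
t=1 Left ⇒ (A; A:dirty, B:clean)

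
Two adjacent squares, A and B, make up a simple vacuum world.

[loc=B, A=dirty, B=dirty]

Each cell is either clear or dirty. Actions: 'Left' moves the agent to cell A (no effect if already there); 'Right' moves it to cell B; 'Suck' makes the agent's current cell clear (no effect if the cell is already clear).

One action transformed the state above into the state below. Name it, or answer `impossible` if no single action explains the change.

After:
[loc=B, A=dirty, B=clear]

Suck

try  Left: loc=A A=dirty B=dirty
try Right: loc=B A=dirty B=dirty
try  Suck: loc=B A=dirty B=clear  ← match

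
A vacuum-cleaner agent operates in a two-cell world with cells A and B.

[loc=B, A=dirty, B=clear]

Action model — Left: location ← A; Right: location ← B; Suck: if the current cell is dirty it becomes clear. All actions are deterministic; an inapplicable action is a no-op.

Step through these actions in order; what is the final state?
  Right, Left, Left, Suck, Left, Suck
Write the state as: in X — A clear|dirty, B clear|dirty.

in A — A clear, B clear

1) do Right; now in B — A dirty, B clear
2) do Left; now in A — A dirty, B clear
3) do Left; now in A — A dirty, B clear
4) do Suck; now in A — A clear, B clear
5) do Left; now in A — A clear, B clear
6) do Suck; now in A — A clear, B clear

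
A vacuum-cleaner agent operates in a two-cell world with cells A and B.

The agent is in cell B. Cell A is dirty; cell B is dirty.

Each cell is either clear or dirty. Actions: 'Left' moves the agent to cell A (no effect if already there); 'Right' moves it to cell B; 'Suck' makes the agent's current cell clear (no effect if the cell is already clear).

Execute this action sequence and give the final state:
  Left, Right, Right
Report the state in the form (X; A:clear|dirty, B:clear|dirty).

(B; A:dirty, B:dirty)

Left (#1): (A; A:dirty, B:dirty)
Right (#2): (B; A:dirty, B:dirty)
Right (#3): (B; A:dirty, B:dirty)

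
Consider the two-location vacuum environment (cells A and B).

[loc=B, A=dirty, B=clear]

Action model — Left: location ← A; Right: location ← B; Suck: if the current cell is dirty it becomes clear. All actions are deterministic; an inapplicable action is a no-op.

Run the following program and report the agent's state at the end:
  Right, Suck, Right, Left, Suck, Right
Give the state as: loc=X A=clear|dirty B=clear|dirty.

step 1/6 (Right): loc=B A=dirty B=clear
step 2/6 (Suck): loc=B A=dirty B=clear
step 3/6 (Right): loc=B A=dirty B=clear
step 4/6 (Left): loc=A A=dirty B=clear
step 5/6 (Suck): loc=A A=clear B=clear
step 6/6 (Right): loc=B A=clear B=clear

loc=B A=clear B=clear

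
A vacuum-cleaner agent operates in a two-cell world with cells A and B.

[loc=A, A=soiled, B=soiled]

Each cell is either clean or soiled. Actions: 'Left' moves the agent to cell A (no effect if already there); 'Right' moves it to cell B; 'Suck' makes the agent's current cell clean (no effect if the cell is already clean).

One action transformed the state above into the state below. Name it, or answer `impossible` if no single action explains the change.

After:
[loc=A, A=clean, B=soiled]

try  Left: loc=A A=soiled B=soiled
try Right: loc=B A=soiled B=soiled
try  Suck: loc=A A=clean B=soiled  ← match

Suck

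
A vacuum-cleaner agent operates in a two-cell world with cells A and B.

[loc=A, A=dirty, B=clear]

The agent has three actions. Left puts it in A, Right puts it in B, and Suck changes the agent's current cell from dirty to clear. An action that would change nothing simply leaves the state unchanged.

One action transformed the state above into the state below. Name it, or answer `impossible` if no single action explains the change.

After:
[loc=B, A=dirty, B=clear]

try  Left: loc=A A=dirty B=clear
try Right: loc=B A=dirty B=clear  ← match
try  Suck: loc=A A=clear B=clear

Right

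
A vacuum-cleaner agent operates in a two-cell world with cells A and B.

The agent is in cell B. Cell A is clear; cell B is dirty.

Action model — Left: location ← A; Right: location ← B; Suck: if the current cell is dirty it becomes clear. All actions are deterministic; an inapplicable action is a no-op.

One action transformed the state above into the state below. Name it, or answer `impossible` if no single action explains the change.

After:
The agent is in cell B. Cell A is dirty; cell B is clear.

try  Left: <A|clear|dirty>
try Right: <B|clear|dirty>
try  Suck: <B|clear|clear>
no single action produces the after-state

impossible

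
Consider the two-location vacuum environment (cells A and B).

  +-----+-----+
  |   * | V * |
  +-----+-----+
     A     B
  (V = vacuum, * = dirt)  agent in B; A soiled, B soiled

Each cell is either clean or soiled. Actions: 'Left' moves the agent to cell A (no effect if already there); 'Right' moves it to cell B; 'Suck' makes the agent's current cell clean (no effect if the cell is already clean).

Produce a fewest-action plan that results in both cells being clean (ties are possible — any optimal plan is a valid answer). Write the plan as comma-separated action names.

Suck, Left, Suck

Suck (#1): (B; A:soiled, B:clean)
Left (#2): (A; A:soiled, B:clean)
Suck (#3): (A; A:clean, B:clean)
min 3: Suck B + move + Suck A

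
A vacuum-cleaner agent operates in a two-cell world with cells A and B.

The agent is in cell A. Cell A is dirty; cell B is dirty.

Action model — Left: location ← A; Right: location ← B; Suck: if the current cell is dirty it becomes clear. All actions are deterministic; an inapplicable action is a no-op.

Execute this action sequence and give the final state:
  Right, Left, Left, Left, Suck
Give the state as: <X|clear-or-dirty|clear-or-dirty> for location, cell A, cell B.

<A|clear|dirty>

1. Right → <B|dirty|dirty>
2. Left → <A|dirty|dirty>
3. Left → <A|dirty|dirty>
4. Left → <A|dirty|dirty>
5. Suck → <A|clear|dirty>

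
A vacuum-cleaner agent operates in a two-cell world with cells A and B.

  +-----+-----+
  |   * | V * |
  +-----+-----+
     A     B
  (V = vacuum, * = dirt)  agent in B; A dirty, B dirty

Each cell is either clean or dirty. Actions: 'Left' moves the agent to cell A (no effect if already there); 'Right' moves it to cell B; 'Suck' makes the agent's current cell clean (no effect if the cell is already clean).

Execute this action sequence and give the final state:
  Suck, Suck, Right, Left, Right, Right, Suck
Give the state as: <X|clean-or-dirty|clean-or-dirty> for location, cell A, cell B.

<B|dirty|clean>

1) do Suck; now <B|dirty|clean>
2) do Suck; now <B|dirty|clean>
3) do Right; now <B|dirty|clean>
4) do Left; now <A|dirty|clean>
5) do Right; now <B|dirty|clean>
6) do Right; now <B|dirty|clean>
7) do Suck; now <B|dirty|clean>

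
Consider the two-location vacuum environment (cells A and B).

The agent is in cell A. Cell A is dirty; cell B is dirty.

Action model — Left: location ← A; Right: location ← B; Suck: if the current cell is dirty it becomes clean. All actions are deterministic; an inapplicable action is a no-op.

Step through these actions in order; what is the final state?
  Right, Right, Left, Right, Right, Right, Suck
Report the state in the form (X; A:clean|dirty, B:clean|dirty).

(B; A:dirty, B:clean)

step 1/7 (Right): (B; A:dirty, B:dirty)
step 2/7 (Right): (B; A:dirty, B:dirty)
step 3/7 (Left): (A; A:dirty, B:dirty)
step 4/7 (Right): (B; A:dirty, B:dirty)
step 5/7 (Right): (B; A:dirty, B:dirty)
step 6/7 (Right): (B; A:dirty, B:dirty)
step 7/7 (Suck): (B; A:dirty, B:clean)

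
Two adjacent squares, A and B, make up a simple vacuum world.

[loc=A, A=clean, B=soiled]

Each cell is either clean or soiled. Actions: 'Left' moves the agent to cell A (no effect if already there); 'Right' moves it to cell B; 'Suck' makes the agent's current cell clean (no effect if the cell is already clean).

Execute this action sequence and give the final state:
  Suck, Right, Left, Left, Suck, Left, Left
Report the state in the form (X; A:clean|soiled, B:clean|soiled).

1) do Suck; now (A; A:clean, B:soiled)
2) do Right; now (B; A:clean, B:soiled)
3) do Left; now (A; A:clean, B:soiled)
4) do Left; now (A; A:clean, B:soiled)
5) do Suck; now (A; A:clean, B:soiled)
6) do Left; now (A; A:clean, B:soiled)
7) do Left; now (A; A:clean, B:soiled)

(A; A:clean, B:soiled)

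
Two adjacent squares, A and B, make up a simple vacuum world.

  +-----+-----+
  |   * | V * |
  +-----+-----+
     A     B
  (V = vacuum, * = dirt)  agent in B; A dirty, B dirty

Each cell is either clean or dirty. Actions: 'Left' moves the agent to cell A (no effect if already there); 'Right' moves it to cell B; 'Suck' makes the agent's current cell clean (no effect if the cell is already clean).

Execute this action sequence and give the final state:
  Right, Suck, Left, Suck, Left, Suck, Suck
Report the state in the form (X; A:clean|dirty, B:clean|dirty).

(A; A:clean, B:clean)

1) do Right; now (B; A:dirty, B:dirty)
2) do Suck; now (B; A:dirty, B:clean)
3) do Left; now (A; A:dirty, B:clean)
4) do Suck; now (A; A:clean, B:clean)
5) do Left; now (A; A:clean, B:clean)
6) do Suck; now (A; A:clean, B:clean)
7) do Suck; now (A; A:clean, B:clean)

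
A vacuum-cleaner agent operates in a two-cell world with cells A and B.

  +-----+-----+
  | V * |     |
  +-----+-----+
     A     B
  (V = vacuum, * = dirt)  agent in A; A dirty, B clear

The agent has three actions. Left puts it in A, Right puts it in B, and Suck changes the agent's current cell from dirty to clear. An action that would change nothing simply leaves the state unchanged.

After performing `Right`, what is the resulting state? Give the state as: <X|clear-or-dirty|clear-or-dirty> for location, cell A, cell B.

start: <A|dirty|clear>
step 1/1 (Right): <B|dirty|clear>

<B|dirty|clear>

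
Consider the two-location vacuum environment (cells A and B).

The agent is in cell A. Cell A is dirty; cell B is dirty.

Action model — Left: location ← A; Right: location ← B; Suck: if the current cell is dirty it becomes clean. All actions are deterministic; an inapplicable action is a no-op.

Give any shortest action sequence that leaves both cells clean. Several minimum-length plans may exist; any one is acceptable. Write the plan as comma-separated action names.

Suck, Right, Suck

t=1 Suck ⇒ in A — A clean, B dirty
t=2 Right ⇒ in B — A clean, B dirty
t=3 Suck ⇒ in B — A clean, B clean
min 3: Suck A + move + Suck B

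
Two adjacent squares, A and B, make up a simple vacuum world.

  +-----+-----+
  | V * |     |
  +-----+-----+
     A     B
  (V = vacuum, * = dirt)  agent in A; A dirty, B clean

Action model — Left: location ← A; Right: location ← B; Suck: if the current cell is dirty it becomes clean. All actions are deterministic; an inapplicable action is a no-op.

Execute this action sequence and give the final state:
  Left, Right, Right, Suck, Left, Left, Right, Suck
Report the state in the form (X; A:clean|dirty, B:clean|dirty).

1. Left → (A; A:dirty, B:clean)
2. Right → (B; A:dirty, B:clean)
3. Right → (B; A:dirty, B:clean)
4. Suck → (B; A:dirty, B:clean)
5. Left → (A; A:dirty, B:clean)
6. Left → (A; A:dirty, B:clean)
7. Right → (B; A:dirty, B:clean)
8. Suck → (B; A:dirty, B:clean)

(B; A:dirty, B:clean)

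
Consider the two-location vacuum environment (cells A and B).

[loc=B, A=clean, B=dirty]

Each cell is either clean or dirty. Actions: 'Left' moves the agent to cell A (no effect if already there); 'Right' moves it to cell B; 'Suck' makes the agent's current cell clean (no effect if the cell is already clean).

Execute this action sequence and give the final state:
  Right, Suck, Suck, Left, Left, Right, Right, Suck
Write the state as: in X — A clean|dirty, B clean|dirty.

[1] after Right: in B — A clean, B dirty
[2] after Suck: in B — A clean, B clean
[3] after Suck: in B — A clean, B clean
[4] after Left: in A — A clean, B clean
[5] after Left: in A — A clean, B clean
[6] after Right: in B — A clean, B clean
[7] after Right: in B — A clean, B clean
[8] after Suck: in B — A clean, B clean

in B — A clean, B clean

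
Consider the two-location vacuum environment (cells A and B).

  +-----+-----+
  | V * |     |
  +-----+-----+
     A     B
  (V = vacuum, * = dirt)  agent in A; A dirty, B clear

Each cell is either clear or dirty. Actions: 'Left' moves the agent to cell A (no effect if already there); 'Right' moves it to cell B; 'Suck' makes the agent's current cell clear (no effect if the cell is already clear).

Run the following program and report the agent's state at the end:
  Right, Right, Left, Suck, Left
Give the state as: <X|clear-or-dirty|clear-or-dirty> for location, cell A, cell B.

1) do Right; now <B|dirty|clear>
2) do Right; now <B|dirty|clear>
3) do Left; now <A|dirty|clear>
4) do Suck; now <A|clear|clear>
5) do Left; now <A|clear|clear>

<A|clear|clear>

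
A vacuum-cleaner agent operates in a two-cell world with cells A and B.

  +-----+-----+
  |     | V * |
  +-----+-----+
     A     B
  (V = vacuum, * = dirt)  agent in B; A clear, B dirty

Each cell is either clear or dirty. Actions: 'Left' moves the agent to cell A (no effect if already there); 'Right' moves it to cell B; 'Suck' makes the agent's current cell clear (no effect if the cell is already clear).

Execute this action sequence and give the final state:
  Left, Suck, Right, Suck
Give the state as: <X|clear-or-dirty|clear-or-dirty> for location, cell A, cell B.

Left (#1): <A|clear|dirty>
Suck (#2): <A|clear|dirty>
Right (#3): <B|clear|dirty>
Suck (#4): <B|clear|clear>

<B|clear|clear>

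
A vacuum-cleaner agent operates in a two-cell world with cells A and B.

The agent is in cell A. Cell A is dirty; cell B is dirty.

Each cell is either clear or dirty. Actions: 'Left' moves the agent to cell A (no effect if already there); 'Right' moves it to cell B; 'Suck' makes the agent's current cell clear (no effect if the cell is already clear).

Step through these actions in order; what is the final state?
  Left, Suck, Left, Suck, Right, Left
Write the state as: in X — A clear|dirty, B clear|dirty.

t=1 Left ⇒ in A — A dirty, B dirty
t=2 Suck ⇒ in A — A clear, B dirty
t=3 Left ⇒ in A — A clear, B dirty
t=4 Suck ⇒ in A — A clear, B dirty
t=5 Right ⇒ in B — A clear, B dirty
t=6 Left ⇒ in A — A clear, B dirty

in A — A clear, B dirty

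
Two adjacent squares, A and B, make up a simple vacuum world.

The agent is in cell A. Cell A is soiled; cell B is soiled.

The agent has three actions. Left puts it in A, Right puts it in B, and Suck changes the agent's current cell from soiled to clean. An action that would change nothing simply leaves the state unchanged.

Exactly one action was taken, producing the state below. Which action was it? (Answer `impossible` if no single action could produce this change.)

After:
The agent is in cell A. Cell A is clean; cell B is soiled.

Suck

try  Left: loc=A A=soiled B=soiled
try Right: loc=B A=soiled B=soiled
try  Suck: loc=A A=clean B=soiled  ← match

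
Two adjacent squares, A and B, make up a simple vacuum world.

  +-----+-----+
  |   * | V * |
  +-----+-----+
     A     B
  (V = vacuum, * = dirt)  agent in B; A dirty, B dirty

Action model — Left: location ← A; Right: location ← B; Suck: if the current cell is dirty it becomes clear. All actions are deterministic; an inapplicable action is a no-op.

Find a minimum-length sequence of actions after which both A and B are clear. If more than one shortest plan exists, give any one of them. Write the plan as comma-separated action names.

Suck, Left, Suck

1. Suck → loc=B A=dirty B=clear
2. Left → loc=A A=dirty B=clear
3. Suck → loc=A A=clear B=clear
min 3: Suck B + move + Suck A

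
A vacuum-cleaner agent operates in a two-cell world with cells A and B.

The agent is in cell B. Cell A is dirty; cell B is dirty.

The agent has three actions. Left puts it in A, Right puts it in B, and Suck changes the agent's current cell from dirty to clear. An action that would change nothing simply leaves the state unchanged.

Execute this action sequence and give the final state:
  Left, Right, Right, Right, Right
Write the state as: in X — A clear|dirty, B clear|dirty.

1) do Left; now in A — A dirty, B dirty
2) do Right; now in B — A dirty, B dirty
3) do Right; now in B — A dirty, B dirty
4) do Right; now in B — A dirty, B dirty
5) do Right; now in B — A dirty, B dirty

in B — A dirty, B dirty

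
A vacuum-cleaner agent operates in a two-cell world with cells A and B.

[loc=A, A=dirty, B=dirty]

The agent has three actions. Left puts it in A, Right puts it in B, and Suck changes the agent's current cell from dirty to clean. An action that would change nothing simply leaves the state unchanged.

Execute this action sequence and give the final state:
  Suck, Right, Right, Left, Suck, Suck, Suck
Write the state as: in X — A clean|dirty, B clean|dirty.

in A — A clean, B dirty

1. Suck → in A — A clean, B dirty
2. Right → in B — A clean, B dirty
3. Right → in B — A clean, B dirty
4. Left → in A — A clean, B dirty
5. Suck → in A — A clean, B dirty
6. Suck → in A — A clean, B dirty
7. Suck → in A — A clean, B dirty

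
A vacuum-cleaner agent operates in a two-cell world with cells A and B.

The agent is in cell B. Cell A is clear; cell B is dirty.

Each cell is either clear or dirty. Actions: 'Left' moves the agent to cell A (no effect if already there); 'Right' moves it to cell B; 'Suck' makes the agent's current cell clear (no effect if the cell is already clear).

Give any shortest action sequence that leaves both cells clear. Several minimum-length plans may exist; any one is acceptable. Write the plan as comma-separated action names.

Suck

t=1 Suck ⇒ loc=B A=clear B=clear
min 1: B is dirty, one Suck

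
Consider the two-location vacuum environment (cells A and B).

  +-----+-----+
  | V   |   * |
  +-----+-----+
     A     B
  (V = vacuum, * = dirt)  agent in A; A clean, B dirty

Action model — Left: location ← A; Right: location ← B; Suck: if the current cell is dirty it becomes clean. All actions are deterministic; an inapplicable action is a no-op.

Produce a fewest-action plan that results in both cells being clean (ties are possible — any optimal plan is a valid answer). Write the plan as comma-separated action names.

Right, Suck

[1] after Right: (B; A:clean, B:dirty)
[2] after Suck: (B; A:clean, B:clean)
min 2: go B then Suck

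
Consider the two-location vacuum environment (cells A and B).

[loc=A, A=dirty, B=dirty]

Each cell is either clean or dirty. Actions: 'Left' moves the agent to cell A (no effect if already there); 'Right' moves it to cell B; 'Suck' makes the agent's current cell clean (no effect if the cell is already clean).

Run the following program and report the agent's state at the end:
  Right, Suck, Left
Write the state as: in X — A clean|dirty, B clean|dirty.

1. Right → in B — A dirty, B dirty
2. Suck → in B — A dirty, B clean
3. Left → in A — A dirty, B clean

in A — A dirty, B clean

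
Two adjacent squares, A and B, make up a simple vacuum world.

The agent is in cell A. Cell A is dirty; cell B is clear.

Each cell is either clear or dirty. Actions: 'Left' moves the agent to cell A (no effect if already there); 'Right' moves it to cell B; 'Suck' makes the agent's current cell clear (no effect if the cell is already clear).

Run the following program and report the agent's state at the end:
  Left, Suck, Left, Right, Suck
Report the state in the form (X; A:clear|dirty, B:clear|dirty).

step 1/5 (Left): (A; A:dirty, B:clear)
step 2/5 (Suck): (A; A:clear, B:clear)
step 3/5 (Left): (A; A:clear, B:clear)
step 4/5 (Right): (B; A:clear, B:clear)
step 5/5 (Suck): (B; A:clear, B:clear)

(B; A:clear, B:clear)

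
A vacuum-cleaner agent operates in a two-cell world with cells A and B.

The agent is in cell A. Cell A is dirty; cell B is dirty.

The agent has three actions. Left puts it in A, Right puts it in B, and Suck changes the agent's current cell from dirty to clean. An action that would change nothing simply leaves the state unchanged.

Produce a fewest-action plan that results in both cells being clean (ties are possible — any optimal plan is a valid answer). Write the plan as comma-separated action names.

Suck, Right, Suck

t=1 Suck ⇒ <A|clean|dirty>
t=2 Right ⇒ <B|clean|dirty>
t=3 Suck ⇒ <B|clean|clean>
min 3: Suck A + move + Suck B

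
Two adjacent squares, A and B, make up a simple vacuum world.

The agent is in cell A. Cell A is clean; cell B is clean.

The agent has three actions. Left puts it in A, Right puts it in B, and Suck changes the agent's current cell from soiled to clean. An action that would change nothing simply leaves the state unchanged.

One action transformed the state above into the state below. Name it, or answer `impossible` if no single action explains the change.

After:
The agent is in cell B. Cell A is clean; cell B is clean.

try  Left: <A|clean|clean>
try Right: <B|clean|clean>  ← match
try  Suck: <A|clean|clean>

Right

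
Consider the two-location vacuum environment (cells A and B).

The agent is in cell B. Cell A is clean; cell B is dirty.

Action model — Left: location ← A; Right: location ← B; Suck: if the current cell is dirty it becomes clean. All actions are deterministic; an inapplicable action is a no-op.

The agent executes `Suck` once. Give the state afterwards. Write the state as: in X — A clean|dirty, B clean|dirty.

start: in B — A clean, B dirty
Suck (#1): in B — A clean, B clean

in B — A clean, B clean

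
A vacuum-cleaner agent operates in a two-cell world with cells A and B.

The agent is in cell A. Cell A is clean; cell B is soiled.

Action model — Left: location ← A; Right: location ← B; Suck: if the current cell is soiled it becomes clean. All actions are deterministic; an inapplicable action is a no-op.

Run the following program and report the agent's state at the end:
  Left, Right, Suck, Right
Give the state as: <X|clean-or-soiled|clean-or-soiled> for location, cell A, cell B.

t=1 Left ⇒ <A|clean|soiled>
t=2 Right ⇒ <B|clean|soiled>
t=3 Suck ⇒ <B|clean|clean>
t=4 Right ⇒ <B|clean|clean>

<B|clean|clean>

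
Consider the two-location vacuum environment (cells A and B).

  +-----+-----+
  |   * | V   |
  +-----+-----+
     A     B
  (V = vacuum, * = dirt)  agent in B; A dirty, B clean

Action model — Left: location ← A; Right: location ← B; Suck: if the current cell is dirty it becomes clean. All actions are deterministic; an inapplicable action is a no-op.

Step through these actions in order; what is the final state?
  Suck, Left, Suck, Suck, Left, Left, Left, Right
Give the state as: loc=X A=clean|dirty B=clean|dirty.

loc=B A=clean B=clean

[1] after Suck: loc=B A=dirty B=clean
[2] after Left: loc=A A=dirty B=clean
[3] after Suck: loc=A A=clean B=clean
[4] after Suck: loc=A A=clean B=clean
[5] after Left: loc=A A=clean B=clean
[6] after Left: loc=A A=clean B=clean
[7] after Left: loc=A A=clean B=clean
[8] after Right: loc=B A=clean B=clean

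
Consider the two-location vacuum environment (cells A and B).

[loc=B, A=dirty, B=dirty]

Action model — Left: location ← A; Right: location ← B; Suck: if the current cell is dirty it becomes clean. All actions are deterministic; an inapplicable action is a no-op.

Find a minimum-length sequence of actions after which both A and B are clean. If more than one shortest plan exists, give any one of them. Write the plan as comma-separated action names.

1. Suck → <B|dirty|clean>
2. Left → <A|dirty|clean>
3. Suck → <A|clean|clean>
min 3: Suck B + move + Suck A

Suck, Left, Suck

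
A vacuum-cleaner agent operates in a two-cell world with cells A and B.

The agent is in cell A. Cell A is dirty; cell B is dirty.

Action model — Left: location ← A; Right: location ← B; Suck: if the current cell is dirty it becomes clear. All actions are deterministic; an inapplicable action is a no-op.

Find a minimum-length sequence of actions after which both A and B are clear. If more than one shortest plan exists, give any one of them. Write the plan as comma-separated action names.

Suck, Right, Suck

Suck (#1): <A|clear|dirty>
Right (#2): <B|clear|dirty>
Suck (#3): <B|clear|clear>
min 3: Suck A + move + Suck B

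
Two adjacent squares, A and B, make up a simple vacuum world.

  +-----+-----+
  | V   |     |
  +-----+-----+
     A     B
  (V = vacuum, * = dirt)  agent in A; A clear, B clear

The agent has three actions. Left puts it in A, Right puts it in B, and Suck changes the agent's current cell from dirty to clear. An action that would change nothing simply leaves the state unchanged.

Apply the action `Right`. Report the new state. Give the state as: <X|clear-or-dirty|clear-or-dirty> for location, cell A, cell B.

<B|clear|clear>

start: <A|clear|clear>
t=1 Right ⇒ <B|clear|clear>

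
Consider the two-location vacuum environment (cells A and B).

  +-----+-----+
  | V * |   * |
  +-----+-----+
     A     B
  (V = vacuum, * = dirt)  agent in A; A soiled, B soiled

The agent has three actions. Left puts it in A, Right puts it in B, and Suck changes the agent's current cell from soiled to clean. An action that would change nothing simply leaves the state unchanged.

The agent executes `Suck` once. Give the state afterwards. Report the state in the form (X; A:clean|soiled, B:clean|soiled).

start: (A; A:soiled, B:soiled)
1. Suck → (A; A:clean, B:soiled)

(A; A:clean, B:soiled)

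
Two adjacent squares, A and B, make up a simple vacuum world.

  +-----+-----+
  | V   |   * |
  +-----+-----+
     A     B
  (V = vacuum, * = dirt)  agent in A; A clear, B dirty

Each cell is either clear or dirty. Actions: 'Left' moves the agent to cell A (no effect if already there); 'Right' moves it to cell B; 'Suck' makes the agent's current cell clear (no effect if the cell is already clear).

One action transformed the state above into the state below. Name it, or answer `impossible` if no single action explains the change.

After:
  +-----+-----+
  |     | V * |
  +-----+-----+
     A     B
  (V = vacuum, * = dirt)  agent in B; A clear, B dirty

try  Left: loc=A A=clear B=dirty
try Right: loc=B A=clear B=dirty  ← match
try  Suck: loc=A A=clear B=dirty

Right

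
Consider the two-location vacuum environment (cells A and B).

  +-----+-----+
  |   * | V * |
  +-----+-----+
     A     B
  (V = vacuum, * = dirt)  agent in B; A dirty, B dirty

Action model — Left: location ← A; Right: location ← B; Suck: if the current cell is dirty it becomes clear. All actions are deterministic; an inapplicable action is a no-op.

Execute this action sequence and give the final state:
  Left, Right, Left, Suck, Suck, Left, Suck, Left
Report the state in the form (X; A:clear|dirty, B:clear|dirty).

[1] after Left: (A; A:dirty, B:dirty)
[2] after Right: (B; A:dirty, B:dirty)
[3] after Left: (A; A:dirty, B:dirty)
[4] after Suck: (A; A:clear, B:dirty)
[5] after Suck: (A; A:clear, B:dirty)
[6] after Left: (A; A:clear, B:dirty)
[7] after Suck: (A; A:clear, B:dirty)
[8] after Left: (A; A:clear, B:dirty)

(A; A:clear, B:dirty)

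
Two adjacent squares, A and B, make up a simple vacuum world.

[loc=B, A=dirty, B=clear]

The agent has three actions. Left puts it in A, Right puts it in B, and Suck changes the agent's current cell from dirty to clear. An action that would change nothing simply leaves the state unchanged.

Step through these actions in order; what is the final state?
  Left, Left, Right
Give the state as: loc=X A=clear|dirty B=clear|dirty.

Left (#1): loc=A A=dirty B=clear
Left (#2): loc=A A=dirty B=clear
Right (#3): loc=B A=dirty B=clear

loc=B A=dirty B=clear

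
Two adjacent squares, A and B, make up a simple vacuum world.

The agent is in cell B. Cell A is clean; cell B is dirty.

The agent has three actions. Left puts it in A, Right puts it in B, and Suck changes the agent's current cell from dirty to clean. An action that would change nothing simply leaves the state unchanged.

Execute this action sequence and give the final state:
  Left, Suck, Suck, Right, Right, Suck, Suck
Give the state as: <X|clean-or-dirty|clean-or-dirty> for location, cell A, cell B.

step 1/7 (Left): <A|clean|dirty>
step 2/7 (Suck): <A|clean|dirty>
step 3/7 (Suck): <A|clean|dirty>
step 4/7 (Right): <B|clean|dirty>
step 5/7 (Right): <B|clean|dirty>
step 6/7 (Suck): <B|clean|clean>
step 7/7 (Suck): <B|clean|clean>

<B|clean|clean>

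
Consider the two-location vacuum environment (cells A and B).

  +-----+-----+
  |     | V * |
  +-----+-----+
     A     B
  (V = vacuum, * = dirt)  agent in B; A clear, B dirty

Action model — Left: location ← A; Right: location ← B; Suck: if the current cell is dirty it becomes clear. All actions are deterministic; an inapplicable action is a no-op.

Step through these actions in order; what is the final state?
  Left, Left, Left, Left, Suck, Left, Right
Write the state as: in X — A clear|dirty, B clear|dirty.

step 1/7 (Left): in A — A clear, B dirty
step 2/7 (Left): in A — A clear, B dirty
step 3/7 (Left): in A — A clear, B dirty
step 4/7 (Left): in A — A clear, B dirty
step 5/7 (Suck): in A — A clear, B dirty
step 6/7 (Left): in A — A clear, B dirty
step 7/7 (Right): in B — A clear, B dirty

in B — A clear, B dirty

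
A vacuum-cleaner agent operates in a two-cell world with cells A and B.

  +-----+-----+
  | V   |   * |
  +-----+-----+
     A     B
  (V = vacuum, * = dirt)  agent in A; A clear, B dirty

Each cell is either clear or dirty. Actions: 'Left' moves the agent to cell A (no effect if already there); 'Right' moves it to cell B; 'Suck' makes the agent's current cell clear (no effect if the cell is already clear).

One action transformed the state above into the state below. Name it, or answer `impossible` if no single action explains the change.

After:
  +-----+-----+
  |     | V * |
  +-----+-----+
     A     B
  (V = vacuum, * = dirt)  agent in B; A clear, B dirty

Right

try  Left: (A; A:clear, B:dirty)
try Right: (B; A:clear, B:dirty)  ← match
try  Suck: (A; A:clear, B:dirty)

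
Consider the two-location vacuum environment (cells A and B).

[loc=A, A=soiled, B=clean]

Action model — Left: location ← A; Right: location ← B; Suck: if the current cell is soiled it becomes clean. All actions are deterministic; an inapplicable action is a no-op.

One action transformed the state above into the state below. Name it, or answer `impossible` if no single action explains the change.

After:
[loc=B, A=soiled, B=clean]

Right

try  Left: <A|soiled|clean>
try Right: <B|soiled|clean>  ← match
try  Suck: <A|clean|clean>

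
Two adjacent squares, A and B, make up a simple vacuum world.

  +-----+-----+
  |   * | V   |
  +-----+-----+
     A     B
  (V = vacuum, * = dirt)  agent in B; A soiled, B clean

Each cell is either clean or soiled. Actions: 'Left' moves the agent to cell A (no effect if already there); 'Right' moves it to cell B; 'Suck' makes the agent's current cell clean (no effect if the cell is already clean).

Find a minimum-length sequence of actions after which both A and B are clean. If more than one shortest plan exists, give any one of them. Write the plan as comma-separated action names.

Left, Suck

1. Left → in A — A soiled, B clean
2. Suck → in A — A clean, B clean
min 2: go A then Suck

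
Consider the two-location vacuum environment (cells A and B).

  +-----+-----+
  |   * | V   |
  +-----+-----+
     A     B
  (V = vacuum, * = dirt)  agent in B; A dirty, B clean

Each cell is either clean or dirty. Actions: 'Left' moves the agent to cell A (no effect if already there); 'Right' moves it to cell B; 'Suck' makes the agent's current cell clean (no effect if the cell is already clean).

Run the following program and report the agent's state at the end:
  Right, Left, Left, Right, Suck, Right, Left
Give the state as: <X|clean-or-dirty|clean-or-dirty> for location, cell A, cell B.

<A|dirty|clean>

[1] after Right: <B|dirty|clean>
[2] after Left: <A|dirty|clean>
[3] after Left: <A|dirty|clean>
[4] after Right: <B|dirty|clean>
[5] after Suck: <B|dirty|clean>
[6] after Right: <B|dirty|clean>
[7] after Left: <A|dirty|clean>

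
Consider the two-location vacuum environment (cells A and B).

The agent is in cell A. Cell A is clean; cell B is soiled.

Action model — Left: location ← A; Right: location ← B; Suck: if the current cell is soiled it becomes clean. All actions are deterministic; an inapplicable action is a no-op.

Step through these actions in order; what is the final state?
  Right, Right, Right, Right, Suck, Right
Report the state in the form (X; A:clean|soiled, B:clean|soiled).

(B; A:clean, B:clean)

step 1/6 (Right): (B; A:clean, B:soiled)
step 2/6 (Right): (B; A:clean, B:soiled)
step 3/6 (Right): (B; A:clean, B:soiled)
step 4/6 (Right): (B; A:clean, B:soiled)
step 5/6 (Suck): (B; A:clean, B:clean)
step 6/6 (Right): (B; A:clean, B:clean)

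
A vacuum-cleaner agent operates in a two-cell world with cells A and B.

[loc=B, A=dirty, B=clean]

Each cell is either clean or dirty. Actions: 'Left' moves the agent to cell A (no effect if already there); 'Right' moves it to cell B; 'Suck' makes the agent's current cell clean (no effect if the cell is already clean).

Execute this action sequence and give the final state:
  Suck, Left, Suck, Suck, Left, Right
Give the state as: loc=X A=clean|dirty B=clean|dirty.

1. Suck → loc=B A=dirty B=clean
2. Left → loc=A A=dirty B=clean
3. Suck → loc=A A=clean B=clean
4. Suck → loc=A A=clean B=clean
5. Left → loc=A A=clean B=clean
6. Right → loc=B A=clean B=clean

loc=B A=clean B=clean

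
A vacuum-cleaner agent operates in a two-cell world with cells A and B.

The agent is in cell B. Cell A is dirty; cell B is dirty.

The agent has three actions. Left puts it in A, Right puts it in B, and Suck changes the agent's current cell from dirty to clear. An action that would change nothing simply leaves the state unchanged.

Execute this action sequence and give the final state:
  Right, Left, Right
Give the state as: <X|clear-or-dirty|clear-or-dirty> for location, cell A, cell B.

Right (#1): <B|dirty|dirty>
Left (#2): <A|dirty|dirty>
Right (#3): <B|dirty|dirty>

<B|dirty|dirty>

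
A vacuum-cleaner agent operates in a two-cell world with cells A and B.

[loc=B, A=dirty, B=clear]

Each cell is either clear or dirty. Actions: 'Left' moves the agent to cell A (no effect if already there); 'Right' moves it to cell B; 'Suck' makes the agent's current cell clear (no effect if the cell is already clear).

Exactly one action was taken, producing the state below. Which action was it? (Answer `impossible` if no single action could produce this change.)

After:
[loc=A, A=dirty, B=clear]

try  Left: loc=A A=dirty B=clear  ← match
try Right: loc=B A=dirty B=clear
try  Suck: loc=B A=dirty B=clear

Left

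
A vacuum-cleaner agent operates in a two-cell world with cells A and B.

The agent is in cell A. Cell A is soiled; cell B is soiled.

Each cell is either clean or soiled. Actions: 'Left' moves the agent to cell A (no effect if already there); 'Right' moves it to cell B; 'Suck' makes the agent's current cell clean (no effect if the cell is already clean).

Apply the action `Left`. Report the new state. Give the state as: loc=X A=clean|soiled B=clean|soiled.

start: loc=A A=soiled B=soiled
step 1/1 (Left): loc=A A=soiled B=soiled

loc=A A=soiled B=soiled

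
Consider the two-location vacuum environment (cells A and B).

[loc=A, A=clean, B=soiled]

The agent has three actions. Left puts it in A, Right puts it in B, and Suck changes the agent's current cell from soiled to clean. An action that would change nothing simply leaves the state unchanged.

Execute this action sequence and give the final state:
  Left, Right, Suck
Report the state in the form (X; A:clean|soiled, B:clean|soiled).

step 1/3 (Left): (A; A:clean, B:soiled)
step 2/3 (Right): (B; A:clean, B:soiled)
step 3/3 (Suck): (B; A:clean, B:clean)

(B; A:clean, B:clean)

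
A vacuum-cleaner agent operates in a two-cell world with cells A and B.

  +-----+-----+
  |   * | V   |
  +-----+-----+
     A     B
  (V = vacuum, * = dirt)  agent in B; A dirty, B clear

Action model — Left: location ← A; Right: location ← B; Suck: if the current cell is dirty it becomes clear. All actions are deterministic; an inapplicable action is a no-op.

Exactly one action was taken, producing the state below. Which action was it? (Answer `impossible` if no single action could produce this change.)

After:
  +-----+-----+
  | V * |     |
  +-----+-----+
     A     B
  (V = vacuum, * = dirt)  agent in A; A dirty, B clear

Left

try  Left: loc=A A=dirty B=clear  ← match
try Right: loc=B A=dirty B=clear
try  Suck: loc=B A=dirty B=clear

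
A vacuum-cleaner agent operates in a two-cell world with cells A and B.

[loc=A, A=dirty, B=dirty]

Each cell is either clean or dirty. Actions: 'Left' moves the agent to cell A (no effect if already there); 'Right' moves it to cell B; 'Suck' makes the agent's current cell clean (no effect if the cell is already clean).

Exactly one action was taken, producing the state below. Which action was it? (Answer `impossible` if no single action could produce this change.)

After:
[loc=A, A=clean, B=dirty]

Suck

try  Left: (A; A:dirty, B:dirty)
try Right: (B; A:dirty, B:dirty)
try  Suck: (A; A:clean, B:dirty)  ← match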